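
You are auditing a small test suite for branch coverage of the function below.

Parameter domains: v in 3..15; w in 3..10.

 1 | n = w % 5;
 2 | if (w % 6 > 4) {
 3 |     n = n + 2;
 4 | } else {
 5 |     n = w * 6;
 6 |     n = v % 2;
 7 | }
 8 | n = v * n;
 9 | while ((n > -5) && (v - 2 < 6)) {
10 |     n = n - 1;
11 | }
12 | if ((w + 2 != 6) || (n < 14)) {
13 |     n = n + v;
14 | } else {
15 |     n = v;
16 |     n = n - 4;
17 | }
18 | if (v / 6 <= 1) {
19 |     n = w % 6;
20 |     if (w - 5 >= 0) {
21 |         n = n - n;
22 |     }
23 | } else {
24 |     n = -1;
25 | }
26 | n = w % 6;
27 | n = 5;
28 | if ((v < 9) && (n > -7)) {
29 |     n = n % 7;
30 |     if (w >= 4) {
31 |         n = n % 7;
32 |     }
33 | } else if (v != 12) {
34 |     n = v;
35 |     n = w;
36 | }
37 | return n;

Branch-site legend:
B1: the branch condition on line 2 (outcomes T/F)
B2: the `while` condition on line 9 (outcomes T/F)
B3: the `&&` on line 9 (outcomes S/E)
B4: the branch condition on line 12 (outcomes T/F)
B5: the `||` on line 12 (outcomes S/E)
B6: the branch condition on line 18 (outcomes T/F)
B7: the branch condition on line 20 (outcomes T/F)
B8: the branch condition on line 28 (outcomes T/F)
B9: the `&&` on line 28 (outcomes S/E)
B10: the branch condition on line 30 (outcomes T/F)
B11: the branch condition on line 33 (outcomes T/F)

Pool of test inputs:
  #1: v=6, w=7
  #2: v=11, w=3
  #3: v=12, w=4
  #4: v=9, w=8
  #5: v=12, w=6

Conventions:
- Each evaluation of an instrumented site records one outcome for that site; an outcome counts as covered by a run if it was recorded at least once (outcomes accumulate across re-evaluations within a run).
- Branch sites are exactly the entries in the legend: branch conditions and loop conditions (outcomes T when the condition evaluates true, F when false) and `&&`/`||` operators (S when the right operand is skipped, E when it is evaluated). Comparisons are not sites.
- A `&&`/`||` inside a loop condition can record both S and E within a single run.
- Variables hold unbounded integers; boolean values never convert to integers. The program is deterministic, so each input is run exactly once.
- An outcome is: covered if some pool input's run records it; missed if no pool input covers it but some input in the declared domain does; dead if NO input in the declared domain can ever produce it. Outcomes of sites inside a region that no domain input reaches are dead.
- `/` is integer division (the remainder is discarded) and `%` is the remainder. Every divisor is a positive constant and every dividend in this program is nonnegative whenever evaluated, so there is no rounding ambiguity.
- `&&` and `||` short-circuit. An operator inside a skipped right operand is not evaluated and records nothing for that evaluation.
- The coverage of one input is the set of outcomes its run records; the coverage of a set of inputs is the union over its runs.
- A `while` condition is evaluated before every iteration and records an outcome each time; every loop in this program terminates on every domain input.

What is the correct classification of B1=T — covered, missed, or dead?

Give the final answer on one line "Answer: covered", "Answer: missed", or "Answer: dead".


no pool input records B1=T
but domain input (v=3, w=5) does record it -> reachable, so missed
Answer: missed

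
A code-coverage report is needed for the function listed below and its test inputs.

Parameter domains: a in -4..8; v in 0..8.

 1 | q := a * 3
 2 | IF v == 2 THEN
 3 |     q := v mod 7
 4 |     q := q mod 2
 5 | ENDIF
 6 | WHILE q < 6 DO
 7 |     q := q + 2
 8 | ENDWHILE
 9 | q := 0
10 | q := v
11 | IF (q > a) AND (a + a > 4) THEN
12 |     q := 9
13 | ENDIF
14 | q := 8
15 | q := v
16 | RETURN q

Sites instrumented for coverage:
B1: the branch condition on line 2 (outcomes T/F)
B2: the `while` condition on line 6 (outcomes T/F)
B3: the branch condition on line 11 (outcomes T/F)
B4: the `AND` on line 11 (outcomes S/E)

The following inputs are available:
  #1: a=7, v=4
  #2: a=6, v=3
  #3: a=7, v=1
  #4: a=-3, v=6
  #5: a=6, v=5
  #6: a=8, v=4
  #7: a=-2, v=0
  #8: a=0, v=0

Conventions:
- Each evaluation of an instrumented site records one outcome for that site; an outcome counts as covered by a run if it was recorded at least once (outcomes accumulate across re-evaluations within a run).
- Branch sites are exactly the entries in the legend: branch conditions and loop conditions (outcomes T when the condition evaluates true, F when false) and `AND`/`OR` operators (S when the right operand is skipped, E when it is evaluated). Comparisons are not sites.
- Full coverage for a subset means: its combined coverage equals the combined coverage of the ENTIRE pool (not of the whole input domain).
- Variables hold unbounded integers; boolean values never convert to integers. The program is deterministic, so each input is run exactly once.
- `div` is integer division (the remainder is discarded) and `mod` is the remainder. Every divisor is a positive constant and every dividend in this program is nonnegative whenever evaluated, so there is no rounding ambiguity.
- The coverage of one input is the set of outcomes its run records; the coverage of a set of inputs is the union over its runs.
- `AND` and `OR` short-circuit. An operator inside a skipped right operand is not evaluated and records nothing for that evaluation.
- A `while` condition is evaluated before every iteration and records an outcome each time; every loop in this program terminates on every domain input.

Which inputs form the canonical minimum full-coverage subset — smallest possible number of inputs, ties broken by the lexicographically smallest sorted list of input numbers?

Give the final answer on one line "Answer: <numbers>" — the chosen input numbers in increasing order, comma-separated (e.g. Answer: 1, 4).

test 1 (a=7, v=4) fires B1->F, B2->F, B4->S, B3->F; hits B1=F, B2=F, B3=F, B4=S
test 2 (a=6, v=3) fires B1->F, B2->F, B4->S, B3->F; hits B1=F, B2=F, B3=F, B4=S
test 3 (a=7, v=1) fires B1->F, B2->F, B4->S, B3->F; hits B1=F, B2=F, B3=F, B4=S
test 4 (a=-3, v=6) fires B1->F, B2->T, B2->T, B2->T, B2->T, B2->T, B2->T, B2->T, B2->T, B2->F, B4->E, B3->F; hits B1=F, B2=T, B2=F, B3=F, B4=E
test 5 (a=6, v=5) fires B1->F, B2->F, B4->S, B3->F; hits B1=F, B2=F, B3=F, B4=S
test 6 (a=8, v=4) fires B1->F, B2->F, B4->S, B3->F; hits B1=F, B2=F, B3=F, B4=S
test 7 (a=-2, v=0) fires B1->F, B2->T, B2->T, B2->T, B2->T, B2->T, B2->T, B2->F, B4->E, B3->F; hits B1=F, B2=T, B2=F, B3=F, B4=E
test 8 (a=0, v=0) fires B1->F, B2->T, B2->T, B2->T, B2->F, B4->S, B3->F; hits B1=F, B2=T, B2=F, B3=F, B4=S
together the pool reaches 6 outcomes: B1=F, B2=T, B2=F, B3=F, B4=S, B4=E
checked all size-1 subsets: none covers 6 outcomes (max 5/6)
the canonical winner is {1, 4}: size 2, full 6-outcome coverage, earliest index list among size-2 covers

Answer: 1, 4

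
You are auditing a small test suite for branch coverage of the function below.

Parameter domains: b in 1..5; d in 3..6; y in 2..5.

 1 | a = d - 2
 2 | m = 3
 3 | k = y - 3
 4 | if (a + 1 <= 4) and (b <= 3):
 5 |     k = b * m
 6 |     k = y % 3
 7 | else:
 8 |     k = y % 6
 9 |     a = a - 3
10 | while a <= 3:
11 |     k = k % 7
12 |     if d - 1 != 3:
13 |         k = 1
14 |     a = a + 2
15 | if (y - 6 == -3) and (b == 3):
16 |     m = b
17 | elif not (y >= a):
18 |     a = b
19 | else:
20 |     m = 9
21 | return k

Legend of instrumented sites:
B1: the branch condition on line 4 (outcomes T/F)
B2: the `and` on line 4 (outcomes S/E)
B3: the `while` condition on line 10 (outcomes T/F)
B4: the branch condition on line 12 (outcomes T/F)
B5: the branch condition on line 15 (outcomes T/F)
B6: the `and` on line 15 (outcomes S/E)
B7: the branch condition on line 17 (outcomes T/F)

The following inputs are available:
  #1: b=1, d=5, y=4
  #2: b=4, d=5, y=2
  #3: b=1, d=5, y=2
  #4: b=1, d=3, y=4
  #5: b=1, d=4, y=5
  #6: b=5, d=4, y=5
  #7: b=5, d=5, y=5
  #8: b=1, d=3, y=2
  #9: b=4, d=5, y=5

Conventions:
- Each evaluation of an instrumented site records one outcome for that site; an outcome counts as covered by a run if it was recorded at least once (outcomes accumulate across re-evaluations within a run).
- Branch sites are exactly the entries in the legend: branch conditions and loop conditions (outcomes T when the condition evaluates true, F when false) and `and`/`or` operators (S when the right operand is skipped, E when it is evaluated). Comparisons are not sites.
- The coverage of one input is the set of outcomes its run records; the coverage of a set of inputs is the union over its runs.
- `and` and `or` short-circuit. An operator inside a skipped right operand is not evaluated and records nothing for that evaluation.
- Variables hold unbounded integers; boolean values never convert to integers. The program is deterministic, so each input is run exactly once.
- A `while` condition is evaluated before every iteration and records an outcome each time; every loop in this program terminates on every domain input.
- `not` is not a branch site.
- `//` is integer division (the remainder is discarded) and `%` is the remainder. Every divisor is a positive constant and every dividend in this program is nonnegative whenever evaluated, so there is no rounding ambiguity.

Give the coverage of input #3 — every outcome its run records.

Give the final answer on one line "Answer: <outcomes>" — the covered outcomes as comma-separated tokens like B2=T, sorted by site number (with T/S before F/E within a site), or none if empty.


Simulating input #3 (b=1, d=5, y=2) step by step:
  B2->E, B1->T, B3->T, B4->T, B3->F, B6->S, B5->F, B7->T
as a set, this run covers: B1=T, B2=E, B3=T, B3=F, B4=T, B5=F, B6=S, B7=T
Answer: B1=T, B2=E, B3=T, B3=F, B4=T, B5=F, B6=S, B7=T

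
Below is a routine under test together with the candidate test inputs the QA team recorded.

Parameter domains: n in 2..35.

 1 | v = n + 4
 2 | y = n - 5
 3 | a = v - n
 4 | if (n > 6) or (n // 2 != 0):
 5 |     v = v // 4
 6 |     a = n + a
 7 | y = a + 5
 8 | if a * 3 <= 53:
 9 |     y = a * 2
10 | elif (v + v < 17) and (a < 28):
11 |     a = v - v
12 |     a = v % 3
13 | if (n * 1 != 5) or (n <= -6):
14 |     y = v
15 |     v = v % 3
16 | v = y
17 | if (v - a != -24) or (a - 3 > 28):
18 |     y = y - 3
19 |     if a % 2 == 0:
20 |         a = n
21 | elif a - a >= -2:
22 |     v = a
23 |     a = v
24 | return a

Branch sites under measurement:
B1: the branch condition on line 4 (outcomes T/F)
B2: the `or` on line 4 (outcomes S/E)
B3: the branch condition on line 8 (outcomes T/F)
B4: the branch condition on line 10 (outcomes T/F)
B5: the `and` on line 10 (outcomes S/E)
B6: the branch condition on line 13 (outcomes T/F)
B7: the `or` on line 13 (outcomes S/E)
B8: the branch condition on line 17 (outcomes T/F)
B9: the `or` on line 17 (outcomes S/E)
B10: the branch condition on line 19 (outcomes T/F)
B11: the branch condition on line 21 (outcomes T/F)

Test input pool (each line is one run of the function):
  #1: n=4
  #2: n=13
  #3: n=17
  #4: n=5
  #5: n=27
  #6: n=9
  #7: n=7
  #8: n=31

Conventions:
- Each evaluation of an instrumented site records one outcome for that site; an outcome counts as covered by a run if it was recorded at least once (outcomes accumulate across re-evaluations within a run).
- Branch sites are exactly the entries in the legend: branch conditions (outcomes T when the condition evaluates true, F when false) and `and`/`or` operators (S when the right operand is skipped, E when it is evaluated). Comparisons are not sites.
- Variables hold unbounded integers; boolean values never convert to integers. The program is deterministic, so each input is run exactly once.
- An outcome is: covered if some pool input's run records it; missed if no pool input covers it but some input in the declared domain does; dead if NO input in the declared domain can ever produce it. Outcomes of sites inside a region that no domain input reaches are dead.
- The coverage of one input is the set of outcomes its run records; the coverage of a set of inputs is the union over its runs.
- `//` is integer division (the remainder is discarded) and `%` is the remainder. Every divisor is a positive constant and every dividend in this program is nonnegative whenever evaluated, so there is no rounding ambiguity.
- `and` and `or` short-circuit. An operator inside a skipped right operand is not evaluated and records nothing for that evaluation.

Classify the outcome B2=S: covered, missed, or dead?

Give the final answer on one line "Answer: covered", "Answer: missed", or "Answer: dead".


B2=S is recorded by pool input(s) 2, 3, 5, 6, 7, 8 -> covered
Answer: covered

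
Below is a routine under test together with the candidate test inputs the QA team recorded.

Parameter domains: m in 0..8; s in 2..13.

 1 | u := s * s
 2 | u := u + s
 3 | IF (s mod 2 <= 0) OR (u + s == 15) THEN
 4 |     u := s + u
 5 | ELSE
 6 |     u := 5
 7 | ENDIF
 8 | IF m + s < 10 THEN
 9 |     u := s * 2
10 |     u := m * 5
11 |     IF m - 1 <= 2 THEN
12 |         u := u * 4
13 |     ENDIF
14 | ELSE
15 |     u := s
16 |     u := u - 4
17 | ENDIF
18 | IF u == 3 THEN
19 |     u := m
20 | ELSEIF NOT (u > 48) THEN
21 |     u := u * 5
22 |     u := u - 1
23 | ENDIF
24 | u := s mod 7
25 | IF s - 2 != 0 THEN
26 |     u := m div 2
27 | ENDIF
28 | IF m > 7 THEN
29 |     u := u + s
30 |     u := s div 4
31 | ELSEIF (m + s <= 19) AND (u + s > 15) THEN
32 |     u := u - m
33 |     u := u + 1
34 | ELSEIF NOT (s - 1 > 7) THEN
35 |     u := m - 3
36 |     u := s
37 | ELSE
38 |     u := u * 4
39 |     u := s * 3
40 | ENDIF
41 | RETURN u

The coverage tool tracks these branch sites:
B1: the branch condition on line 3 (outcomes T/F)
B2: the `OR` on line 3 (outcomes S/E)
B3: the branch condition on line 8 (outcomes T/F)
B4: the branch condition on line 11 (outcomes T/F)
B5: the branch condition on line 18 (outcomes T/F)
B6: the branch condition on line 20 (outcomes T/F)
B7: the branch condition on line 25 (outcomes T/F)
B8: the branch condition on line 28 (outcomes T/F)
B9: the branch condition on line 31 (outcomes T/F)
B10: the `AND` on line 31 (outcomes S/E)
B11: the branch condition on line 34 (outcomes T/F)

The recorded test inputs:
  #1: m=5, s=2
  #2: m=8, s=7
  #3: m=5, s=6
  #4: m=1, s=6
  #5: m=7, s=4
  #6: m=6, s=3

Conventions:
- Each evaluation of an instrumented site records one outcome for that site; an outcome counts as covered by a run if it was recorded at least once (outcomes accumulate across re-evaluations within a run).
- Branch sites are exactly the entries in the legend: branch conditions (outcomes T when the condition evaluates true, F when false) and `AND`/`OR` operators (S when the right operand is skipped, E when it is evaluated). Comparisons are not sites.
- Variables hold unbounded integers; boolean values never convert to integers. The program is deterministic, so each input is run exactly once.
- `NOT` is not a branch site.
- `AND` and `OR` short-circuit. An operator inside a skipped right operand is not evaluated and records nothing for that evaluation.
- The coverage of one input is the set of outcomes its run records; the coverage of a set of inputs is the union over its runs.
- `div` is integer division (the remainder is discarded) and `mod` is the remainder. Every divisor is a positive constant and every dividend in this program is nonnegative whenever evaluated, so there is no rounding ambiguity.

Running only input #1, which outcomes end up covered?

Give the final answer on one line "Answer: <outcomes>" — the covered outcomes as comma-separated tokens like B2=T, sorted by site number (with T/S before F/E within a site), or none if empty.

Event log for input #1 (m=5, s=2):
  B2->S, B1->T, B3->T, B4->F, B5->F, B6->T, B7->F, B8->F, B10->E, B9->F
  B11->T
distinct outcomes covered: B1=T, B2=S, B3=T, B4=F, B5=F, B6=T, B7=F, B8=F, B9=F, B10=E, B11=T

Answer: B1=T, B2=S, B3=T, B4=F, B5=F, B6=T, B7=F, B8=F, B9=F, B10=E, B11=T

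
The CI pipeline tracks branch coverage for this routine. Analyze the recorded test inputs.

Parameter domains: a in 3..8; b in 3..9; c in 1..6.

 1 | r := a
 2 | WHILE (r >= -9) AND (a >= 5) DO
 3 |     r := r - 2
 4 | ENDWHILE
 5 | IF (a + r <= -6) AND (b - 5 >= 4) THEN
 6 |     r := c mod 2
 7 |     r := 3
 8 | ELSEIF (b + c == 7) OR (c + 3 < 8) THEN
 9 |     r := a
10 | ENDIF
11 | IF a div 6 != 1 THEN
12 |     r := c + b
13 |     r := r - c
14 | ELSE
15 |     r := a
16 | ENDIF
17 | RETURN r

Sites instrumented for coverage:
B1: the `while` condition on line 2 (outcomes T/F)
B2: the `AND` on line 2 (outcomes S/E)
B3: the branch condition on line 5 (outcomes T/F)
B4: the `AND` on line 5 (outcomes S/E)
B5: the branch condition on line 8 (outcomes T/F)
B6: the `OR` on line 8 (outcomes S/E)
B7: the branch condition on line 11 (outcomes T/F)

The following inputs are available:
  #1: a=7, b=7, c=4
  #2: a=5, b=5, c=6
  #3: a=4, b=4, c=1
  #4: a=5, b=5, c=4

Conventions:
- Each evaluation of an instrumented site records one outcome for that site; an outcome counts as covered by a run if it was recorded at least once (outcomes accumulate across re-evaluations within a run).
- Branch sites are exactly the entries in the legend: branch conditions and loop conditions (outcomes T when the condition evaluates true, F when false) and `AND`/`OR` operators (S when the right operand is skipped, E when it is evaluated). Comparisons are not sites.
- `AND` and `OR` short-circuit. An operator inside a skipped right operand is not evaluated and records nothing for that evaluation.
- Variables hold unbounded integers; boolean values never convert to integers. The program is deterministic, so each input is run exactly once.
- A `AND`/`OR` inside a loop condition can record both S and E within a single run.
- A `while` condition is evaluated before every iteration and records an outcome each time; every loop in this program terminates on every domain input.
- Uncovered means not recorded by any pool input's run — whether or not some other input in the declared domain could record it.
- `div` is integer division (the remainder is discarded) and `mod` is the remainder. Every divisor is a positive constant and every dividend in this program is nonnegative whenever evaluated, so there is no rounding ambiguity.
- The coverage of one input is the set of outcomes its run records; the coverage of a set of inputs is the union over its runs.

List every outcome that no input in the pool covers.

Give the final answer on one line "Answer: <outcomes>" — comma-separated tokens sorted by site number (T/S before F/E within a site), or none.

input #1 (a=7, b=7, c=4): covers B1=T, B1=F, B2=S, B2=E, B3=F, B4=S, B5=T, B6=E, B7=F
input #2 (a=5, b=5, c=6): covers B1=T, B1=F, B2=S, B2=E, B3=F, B4=E, B5=F, B6=E, B7=T
input #3 (a=4, b=4, c=1): covers B1=F, B2=E, B3=F, B4=S, B5=T, B6=E, B7=T
input #4 (a=5, b=5, c=4): covers B1=T, B1=F, B2=S, B2=E, B3=F, B4=E, B5=T, B6=E, B7=T
union over the pool: B1=T, B1=F, B2=S, B2=E, B3=F, B4=S, B4=E, B5=T, B5=F, B6=E, B7=T, B7=F
uncovered (2 of 14): B3=T, B6=S

Answer: B3=T, B6=S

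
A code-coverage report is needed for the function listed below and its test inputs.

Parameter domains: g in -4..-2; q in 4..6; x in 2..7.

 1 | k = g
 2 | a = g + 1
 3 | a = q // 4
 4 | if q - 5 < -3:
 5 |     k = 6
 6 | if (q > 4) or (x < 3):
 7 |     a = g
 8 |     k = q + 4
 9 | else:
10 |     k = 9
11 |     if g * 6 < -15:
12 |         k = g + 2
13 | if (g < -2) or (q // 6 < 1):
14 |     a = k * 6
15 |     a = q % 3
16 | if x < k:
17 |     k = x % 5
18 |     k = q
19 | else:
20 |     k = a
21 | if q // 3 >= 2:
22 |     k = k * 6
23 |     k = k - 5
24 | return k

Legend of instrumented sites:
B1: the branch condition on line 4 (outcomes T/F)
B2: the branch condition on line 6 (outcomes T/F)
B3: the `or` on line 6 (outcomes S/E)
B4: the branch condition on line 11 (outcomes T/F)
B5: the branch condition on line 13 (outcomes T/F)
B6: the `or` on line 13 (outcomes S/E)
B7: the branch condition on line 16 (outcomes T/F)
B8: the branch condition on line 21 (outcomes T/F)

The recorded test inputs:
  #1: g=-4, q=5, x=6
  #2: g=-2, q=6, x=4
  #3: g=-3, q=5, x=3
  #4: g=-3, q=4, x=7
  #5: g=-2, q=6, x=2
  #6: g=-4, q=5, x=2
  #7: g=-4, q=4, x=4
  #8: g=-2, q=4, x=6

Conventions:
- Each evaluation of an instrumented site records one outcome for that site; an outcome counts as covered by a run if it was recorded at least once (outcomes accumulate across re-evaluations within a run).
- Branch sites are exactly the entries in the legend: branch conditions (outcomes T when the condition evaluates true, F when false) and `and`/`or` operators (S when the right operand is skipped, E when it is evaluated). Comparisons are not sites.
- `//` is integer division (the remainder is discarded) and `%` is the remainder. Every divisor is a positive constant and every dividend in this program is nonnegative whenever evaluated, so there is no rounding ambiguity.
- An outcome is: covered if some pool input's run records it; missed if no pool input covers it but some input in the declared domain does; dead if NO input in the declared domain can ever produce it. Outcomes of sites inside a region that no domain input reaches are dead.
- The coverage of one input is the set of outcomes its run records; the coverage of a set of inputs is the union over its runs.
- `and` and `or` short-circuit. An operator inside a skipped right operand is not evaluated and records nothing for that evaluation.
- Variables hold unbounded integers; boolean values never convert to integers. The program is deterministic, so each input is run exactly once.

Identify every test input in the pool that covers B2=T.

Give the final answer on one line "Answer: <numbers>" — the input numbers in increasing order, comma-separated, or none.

input #1 (g=-4, q=5, x=6): hits B2=T
input #2 (g=-2, q=6, x=4): hits B2=T
input #3 (g=-3, q=5, x=3): hits B2=T
input #4 (g=-3, q=4, x=7): never hits B2=T
input #5 (g=-2, q=6, x=2): hits B2=T
input #6 (g=-4, q=5, x=2): hits B2=T
input #7 (g=-4, q=4, x=4): never hits B2=T
input #8 (g=-2, q=4, x=6): never hits B2=T

Answer: 1, 2, 3, 5, 6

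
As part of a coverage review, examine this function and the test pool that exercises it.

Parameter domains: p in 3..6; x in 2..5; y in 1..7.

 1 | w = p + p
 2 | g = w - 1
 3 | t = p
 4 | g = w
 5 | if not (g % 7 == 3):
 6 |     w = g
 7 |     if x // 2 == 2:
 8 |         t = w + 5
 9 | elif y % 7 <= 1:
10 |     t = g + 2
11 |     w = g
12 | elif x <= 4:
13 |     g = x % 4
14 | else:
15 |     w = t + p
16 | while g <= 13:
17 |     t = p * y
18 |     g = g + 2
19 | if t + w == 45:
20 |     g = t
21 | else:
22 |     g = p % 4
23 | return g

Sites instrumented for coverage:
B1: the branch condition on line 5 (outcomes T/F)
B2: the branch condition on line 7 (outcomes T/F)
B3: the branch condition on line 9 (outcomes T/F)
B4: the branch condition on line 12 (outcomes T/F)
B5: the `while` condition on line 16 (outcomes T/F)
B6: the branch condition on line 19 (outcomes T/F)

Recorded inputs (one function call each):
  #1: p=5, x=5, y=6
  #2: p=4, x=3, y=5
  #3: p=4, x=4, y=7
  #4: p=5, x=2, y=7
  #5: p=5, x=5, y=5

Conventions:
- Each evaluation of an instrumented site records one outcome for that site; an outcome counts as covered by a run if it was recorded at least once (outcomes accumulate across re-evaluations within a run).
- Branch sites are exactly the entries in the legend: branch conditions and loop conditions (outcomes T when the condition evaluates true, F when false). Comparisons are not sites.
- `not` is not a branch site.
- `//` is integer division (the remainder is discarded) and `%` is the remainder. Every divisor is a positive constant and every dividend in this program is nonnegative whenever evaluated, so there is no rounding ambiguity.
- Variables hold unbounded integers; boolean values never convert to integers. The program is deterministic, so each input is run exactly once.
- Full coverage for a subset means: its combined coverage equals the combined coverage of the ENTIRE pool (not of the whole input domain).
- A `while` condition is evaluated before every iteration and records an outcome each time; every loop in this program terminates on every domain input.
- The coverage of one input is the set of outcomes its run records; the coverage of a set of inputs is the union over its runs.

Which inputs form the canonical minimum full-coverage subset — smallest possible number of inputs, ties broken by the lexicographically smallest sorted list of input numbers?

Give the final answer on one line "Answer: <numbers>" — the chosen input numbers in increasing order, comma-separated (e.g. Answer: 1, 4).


input #1 (p=5, x=5, y=6): events B1->F, B3->F, B4->F, B5->T, B5->T, B5->F, B6->F; covers B1=F, B3=F, B4=F, B5=T, B5=F, B6=F
input #2 (p=4, x=3, y=5): events B1->T, B2->F, B5->T, B5->T, B5->T, B5->F, B6->F; covers B1=T, B2=F, B5=T, B5=F, B6=F
input #3 (p=4, x=4, y=7): events B1->T, B2->T, B5->T, B5->T, B5->T, B5->F, B6->F; covers B1=T, B2=T, B5=T, B5=F, B6=F
input #4 (p=5, x=2, y=7): events B1->F, B3->T, B5->T, B5->T, B5->F, B6->T; covers B1=F, B3=T, B5=T, B5=F, B6=T
input #5 (p=5, x=5, y=5): events B1->F, B3->F, B4->F, B5->T, B5->T, B5->F, B6->F; covers B1=F, B3=F, B4=F, B5=T, B5=F, B6=F
together the pool reaches 11 outcomes: B1=T, B1=F, B2=T, B2=F, B3=T, B3=F, B4=F, B5=T, B5=F, B6=T, B6=F
checked all size-1 subsets: none covers 11 outcomes (max 6/11)
checked all size-2 subsets: none covers 11 outcomes (max 8/11)
checked all size-3 subsets: none covers 11 outcomes (max 10/11)
the canonical winner is {1, 2, 3, 4}: size 4, full 11-outcome coverage, earliest index list among size-4 covers
Answer: 1, 2, 3, 4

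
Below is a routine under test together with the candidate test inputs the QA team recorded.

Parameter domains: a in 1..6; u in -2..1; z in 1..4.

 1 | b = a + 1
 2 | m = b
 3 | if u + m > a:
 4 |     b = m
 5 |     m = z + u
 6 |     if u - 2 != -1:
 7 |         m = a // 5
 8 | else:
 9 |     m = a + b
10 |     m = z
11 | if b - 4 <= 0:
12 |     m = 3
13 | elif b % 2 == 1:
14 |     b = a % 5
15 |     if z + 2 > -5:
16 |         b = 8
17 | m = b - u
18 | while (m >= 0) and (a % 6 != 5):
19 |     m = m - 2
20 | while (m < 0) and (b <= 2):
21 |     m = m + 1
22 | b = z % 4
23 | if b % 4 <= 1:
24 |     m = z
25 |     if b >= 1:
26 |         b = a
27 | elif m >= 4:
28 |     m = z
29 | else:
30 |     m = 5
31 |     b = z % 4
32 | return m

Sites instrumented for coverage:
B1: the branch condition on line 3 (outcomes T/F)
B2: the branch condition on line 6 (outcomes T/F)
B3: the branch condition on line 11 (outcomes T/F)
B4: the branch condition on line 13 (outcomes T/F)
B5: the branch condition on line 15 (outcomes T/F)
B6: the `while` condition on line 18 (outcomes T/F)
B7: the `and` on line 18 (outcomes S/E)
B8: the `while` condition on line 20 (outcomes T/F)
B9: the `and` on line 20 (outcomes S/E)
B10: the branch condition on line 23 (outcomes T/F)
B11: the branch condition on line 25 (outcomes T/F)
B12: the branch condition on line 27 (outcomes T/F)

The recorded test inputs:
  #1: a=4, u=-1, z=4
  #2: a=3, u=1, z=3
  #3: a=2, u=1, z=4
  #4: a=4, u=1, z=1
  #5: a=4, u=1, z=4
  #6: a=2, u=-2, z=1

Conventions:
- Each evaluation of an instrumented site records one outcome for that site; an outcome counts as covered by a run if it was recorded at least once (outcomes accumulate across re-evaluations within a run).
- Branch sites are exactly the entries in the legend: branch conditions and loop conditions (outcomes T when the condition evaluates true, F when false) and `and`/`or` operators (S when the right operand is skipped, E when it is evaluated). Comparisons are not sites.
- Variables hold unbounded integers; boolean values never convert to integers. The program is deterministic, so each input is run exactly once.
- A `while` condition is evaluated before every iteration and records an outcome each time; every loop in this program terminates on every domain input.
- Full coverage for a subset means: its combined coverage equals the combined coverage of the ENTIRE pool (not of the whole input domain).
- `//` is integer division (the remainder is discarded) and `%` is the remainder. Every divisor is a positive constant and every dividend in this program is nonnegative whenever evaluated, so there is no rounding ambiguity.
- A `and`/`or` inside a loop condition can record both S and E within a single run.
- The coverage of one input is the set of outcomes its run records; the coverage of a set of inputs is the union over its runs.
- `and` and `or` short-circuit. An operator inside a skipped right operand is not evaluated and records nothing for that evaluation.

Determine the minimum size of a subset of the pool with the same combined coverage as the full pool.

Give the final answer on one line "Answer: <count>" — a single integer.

#1 (a=4, u=-1, z=4) -> B1->F, B3->F, B4->T, B5->T, B7->E, B6->T, B7->E, B6->T, B7->E, B6->T, B7->E, B6->T, B7->E, B6->T, ...; covered: B1=F, B3=F, B4=T, B5=T, B6=T, B6=F, B7=S, B7=E, B8=F, B9=E, B10=T, B11=F
#2 (a=3, u=1, z=3) -> B1->T, B2->F, B3->T, B7->E, B6->T, B7->E, B6->T, B7->S, B6->F, B9->E, B8->F, B10->F, B12->F; covered: B1=T, B2=F, B3=T, B6=T, B6=F, B7=S, B7=E, B8=F, B9=E, B10=F, B12=F
#3 (a=2, u=1, z=4) -> B1->T, B2->F, B3->T, B7->E, B6->T, B7->E, B6->T, B7->S, B6->F, B9->E, B8->F, B10->T, B11->F; covered: B1=T, B2=F, B3=T, B6=T, B6=F, B7=S, B7=E, B8=F, B9=E, B10=T, B11=F
#4 (a=4, u=1, z=1) -> B1->T, B2->F, B3->F, B4->T, B5->T, B7->E, B6->T, B7->E, B6->T, B7->E, B6->T, B7->E, B6->T, B7->S, ...; covered: B1=T, B2=F, B3=F, B4=T, B5=T, B6=T, B6=F, B7=S, B7=E, B8=F, B9=E, B10=T, B11=T
#5 (a=4, u=1, z=4) -> B1->T, B2->F, B3->F, B4->T, B5->T, B7->E, B6->T, B7->E, B6->T, B7->E, B6->T, B7->E, B6->T, B7->S, ...; covered: B1=T, B2=F, B3=F, B4=T, B5=T, B6=T, B6=F, B7=S, B7=E, B8=F, B9=E, B10=T, B11=F
#6 (a=2, u=-2, z=1) -> B1->F, B3->T, B7->E, B6->T, B7->E, B6->T, B7->E, B6->T, B7->S, B6->F, B9->E, B8->F, B10->T, B11->T; covered: B1=F, B3=T, B6=T, B6=F, B7=S, B7=E, B8=F, B9=E, B10=T, B11=T
pool-wide coverage (18 outcomes): B1=T, B1=F, B2=F, B3=T, B3=F, B4=T, B5=T, B6=T, B6=F, B7=S, B7=E, B8=F, B9=E, B10=T, B10=F, B11=T, B11=F, B12=F
every size-1 subset falls short of the 18 outcomes (best: 13/18)
every size-2 subset falls short of the 18 outcomes (best: 17/18)
size 3: inputs {1, 2, 4} cover all 18 outcomes, and no lexicographically smaller subset of this size does

Answer: 3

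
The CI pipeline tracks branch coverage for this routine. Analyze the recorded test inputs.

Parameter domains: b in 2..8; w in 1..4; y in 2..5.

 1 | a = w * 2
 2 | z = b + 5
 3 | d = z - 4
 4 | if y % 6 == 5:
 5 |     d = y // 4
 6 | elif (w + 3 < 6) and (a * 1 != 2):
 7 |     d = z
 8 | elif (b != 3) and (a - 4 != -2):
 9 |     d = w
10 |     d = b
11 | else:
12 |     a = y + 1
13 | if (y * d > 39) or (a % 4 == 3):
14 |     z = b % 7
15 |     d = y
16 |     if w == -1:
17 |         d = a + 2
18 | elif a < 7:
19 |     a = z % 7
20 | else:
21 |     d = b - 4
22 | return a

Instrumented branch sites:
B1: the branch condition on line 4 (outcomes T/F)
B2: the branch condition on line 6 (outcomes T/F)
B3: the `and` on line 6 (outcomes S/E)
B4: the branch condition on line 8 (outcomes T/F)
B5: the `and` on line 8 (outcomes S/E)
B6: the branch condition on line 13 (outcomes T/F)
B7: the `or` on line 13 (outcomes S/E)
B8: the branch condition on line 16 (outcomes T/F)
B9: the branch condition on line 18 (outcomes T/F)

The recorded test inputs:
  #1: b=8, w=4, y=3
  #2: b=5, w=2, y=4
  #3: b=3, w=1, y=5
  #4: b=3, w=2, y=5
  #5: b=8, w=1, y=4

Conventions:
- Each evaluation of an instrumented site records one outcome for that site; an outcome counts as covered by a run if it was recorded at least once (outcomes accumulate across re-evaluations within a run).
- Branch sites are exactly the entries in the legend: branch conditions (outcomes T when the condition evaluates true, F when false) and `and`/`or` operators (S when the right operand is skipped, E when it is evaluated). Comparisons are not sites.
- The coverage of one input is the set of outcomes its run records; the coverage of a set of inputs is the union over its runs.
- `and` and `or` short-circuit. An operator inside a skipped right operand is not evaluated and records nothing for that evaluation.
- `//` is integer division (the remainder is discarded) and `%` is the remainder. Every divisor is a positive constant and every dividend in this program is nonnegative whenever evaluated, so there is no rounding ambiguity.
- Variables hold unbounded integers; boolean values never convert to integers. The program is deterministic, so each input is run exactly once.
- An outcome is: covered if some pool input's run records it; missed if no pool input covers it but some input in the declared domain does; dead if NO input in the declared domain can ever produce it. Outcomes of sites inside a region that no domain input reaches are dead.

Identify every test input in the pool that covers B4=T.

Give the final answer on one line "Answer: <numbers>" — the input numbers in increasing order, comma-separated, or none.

input #1 (b=8, w=4, y=3): hits B4=T
input #2 (b=5, w=2, y=4): never hits B4=T
input #3 (b=3, w=1, y=5): never hits B4=T
input #4 (b=3, w=2, y=5): never hits B4=T
input #5 (b=8, w=1, y=4): never hits B4=T

Answer: 1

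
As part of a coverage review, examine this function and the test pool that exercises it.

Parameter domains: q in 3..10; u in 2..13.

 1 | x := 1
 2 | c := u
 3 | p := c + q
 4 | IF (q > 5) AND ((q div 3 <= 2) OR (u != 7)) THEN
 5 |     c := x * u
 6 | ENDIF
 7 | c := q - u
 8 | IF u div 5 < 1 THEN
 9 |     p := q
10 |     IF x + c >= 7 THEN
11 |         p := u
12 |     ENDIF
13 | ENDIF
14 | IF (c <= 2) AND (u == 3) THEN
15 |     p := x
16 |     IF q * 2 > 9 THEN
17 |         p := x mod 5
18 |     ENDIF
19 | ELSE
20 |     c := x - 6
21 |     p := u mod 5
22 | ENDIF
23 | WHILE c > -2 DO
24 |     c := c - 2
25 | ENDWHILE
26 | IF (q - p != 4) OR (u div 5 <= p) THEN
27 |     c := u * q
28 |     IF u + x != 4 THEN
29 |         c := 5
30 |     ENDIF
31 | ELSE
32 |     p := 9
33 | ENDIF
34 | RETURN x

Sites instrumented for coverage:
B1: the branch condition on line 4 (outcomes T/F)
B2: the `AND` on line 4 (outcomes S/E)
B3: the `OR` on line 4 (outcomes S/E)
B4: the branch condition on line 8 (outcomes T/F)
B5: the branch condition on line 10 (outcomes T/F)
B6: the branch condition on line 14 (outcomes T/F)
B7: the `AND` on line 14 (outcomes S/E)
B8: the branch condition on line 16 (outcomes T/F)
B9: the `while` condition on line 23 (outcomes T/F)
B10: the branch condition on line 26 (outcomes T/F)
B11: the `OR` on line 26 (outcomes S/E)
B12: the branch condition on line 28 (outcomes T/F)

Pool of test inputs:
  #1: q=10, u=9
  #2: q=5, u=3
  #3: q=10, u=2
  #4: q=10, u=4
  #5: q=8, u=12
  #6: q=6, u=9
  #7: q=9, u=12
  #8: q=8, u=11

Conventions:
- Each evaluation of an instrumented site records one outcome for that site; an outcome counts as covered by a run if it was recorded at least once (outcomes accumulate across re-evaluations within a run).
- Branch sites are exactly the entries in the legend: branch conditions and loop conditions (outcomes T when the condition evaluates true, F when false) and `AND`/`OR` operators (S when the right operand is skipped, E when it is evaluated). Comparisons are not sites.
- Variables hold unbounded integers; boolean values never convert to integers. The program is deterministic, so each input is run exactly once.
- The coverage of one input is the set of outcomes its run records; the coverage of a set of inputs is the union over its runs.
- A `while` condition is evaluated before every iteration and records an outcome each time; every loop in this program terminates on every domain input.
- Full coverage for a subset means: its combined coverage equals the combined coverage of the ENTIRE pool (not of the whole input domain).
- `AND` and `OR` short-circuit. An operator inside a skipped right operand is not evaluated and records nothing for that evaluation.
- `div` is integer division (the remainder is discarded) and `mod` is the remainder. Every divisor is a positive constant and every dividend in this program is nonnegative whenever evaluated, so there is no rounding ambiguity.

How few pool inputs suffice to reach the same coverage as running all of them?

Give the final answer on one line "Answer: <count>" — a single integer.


#1 (q=10, u=9) -> B2->E, B3->E, B1->T, B4->F, B7->E, B6->F, B9->F, B11->S, B10->T, B12->T; covered: B1=T, B2=E, B3=E, B4=F, B6=F, B7=E, B9=F, B10=T, B11=S, B12=T
#2 (q=5, u=3) -> B2->S, B1->F, B4->T, B5->F, B7->E, B6->T, B8->T, B9->T, B9->T, B9->F, B11->E, B10->T, B12->F; covered: B1=F, B2=S, B4=T, B5=F, B6=T, B7=E, B8=T, B9=T, B9=F, B10=T, B11=E, B12=F
#3 (q=10, u=2) -> B2->E, B3->E, B1->T, B4->T, B5->T, B7->S, B6->F, B9->F, B11->S, B10->T, B12->T; covered: B1=T, B2=E, B3=E, B4=T, B5=T, B6=F, B7=S, B9=F, B10=T, B11=S, B12=T
#4 (q=10, u=4) -> B2->E, B3->E, B1->T, B4->T, B5->T, B7->S, B6->F, B9->F, B11->S, B10->T, B12->T; covered: B1=T, B2=E, B3=E, B4=T, B5=T, B6=F, B7=S, B9=F, B10=T, B11=S, B12=T
#5 (q=8, u=12) -> B2->E, B3->S, B1->T, B4->F, B7->E, B6->F, B9->F, B11->S, B10->T, B12->T; covered: B1=T, B2=E, B3=S, B4=F, B6=F, B7=E, B9=F, B10=T, B11=S, B12=T
#6 (q=6, u=9) -> B2->E, B3->S, B1->T, B4->F, B7->E, B6->F, B9->F, B11->S, B10->T, B12->T; covered: B1=T, B2=E, B3=S, B4=F, B6=F, B7=E, B9=F, B10=T, B11=S, B12=T
#7 (q=9, u=12) -> B2->E, B3->E, B1->T, B4->F, B7->E, B6->F, B9->F, B11->S, B10->T, B12->T; covered: B1=T, B2=E, B3=E, B4=F, B6=F, B7=E, B9=F, B10=T, B11=S, B12=T
#8 (q=8, u=11) -> B2->E, B3->S, B1->T, B4->F, B7->E, B6->F, B9->F, B11->S, B10->T, B12->T; covered: B1=T, B2=E, B3=S, B4=F, B6=F, B7=E, B9=F, B10=T, B11=S, B12=T
union over all inputs: B1=T, B1=F, B2=S, B2=E, B3=S, B3=E, B4=T, B4=F, B5=T, B5=F, B6=T, B6=F, B7=S, B7=E, B8=T, B9=T, B9=F, B10=T, B11=S, B11=E, B12=T, B12=F (22 outcomes)
checked all size-1 subsets: none covers 22 outcomes (max 12/22)
checked all size-2 subsets: none covers 22 outcomes (max 20/22)
inputs {2, 3, 5} (size 3) cover everything; no size-3 subset with a lexicographically smaller index list covers all 22
Answer: 3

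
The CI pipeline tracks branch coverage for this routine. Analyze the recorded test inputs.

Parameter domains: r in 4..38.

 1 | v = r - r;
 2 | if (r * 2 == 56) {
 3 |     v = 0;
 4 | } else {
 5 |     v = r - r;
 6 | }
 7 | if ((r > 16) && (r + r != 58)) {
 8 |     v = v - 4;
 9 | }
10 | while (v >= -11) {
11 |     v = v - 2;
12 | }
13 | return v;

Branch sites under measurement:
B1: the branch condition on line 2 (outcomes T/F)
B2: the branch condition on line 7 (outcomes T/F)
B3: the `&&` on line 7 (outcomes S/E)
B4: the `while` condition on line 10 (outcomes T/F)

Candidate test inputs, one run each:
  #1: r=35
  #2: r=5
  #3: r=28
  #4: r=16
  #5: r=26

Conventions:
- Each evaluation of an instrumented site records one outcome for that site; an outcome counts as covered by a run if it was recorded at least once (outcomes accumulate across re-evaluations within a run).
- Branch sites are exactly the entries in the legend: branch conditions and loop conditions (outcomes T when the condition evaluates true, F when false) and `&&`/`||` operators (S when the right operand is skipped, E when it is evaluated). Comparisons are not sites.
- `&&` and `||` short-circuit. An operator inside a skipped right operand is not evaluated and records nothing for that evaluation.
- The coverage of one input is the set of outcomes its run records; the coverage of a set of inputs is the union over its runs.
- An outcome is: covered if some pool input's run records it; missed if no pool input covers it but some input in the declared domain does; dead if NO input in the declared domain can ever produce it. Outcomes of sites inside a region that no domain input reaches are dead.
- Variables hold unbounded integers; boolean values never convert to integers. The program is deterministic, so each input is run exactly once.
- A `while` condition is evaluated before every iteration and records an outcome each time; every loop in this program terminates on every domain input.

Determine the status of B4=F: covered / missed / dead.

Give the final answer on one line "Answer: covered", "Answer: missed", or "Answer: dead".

B4=F is recorded by pool input(s) 1, 2, 3, 4, 5 -> covered

Answer: covered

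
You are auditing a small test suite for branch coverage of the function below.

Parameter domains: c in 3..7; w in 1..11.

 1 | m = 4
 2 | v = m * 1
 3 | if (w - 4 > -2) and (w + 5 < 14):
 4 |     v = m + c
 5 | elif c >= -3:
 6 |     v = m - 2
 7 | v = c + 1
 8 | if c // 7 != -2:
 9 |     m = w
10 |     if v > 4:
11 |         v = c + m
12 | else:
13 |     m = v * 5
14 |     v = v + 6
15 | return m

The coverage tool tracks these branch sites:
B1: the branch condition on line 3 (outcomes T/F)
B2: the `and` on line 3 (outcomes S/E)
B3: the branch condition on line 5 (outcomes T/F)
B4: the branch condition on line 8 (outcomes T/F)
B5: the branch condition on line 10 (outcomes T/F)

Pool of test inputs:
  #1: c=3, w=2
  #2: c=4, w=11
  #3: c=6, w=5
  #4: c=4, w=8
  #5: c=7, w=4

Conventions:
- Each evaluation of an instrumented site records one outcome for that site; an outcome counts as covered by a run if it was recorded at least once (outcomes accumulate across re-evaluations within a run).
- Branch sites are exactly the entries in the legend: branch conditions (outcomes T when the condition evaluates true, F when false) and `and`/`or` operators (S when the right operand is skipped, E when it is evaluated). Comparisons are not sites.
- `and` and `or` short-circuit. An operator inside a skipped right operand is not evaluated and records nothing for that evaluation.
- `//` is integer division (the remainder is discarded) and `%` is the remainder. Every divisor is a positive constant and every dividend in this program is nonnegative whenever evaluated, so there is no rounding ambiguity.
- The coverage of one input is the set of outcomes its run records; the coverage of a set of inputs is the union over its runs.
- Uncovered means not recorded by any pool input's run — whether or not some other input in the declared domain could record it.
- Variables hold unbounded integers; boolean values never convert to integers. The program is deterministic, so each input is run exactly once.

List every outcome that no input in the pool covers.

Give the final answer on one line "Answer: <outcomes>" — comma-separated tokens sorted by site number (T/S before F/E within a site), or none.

run #1 (c=3, w=2) runs B2->S, B1->F, B3->T, B4->T, B5->F; records B1=F, B2=S, B3=T, B4=T, B5=F
run #2 (c=4, w=11) runs B2->E, B1->F, B3->T, B4->T, B5->T; records B1=F, B2=E, B3=T, B4=T, B5=T
run #3 (c=6, w=5) runs B2->E, B1->T, B4->T, B5->T; records B1=T, B2=E, B4=T, B5=T
run #4 (c=4, w=8) runs B2->E, B1->T, B4->T, B5->T; records B1=T, B2=E, B4=T, B5=T
run #5 (c=7, w=4) runs B2->E, B1->T, B4->T, B5->T; records B1=T, B2=E, B4=T, B5=T
union over the pool: B1=T, B1=F, B2=S, B2=E, B3=T, B4=T, B5=T, B5=F
uncovered (2 of 10): B3=F, B4=F

Answer: B3=F, B4=F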